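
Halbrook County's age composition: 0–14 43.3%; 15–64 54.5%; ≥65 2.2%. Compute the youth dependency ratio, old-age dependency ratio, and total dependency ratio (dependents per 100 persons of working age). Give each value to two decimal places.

Youth dependency ratio: 79.45
Old-age dependency ratio: 4.04
Total dependency ratio: 83.49

Youth dependency ratio = 43.3 / 54.5 × 100 = 79.45
Old-age dependency ratio = 2.2 / 54.5 × 100 = 4.04
Total dependency ratio = (43.3 + 2.2) / 54.5 × 100 = 45.5 / 54.5 × 100 = 83.49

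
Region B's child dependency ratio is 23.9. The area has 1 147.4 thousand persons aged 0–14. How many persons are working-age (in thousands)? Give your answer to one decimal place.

Youth dependency ratio = youth / working-age × 100
23.9 = 1 147.4 / W × 100
⇒ 4 800.8

Working-age: 4 800.8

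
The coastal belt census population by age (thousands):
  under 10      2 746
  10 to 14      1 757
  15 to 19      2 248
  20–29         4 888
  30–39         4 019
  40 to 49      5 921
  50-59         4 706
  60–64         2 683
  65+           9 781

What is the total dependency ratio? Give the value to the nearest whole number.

0–14: 2 746 + 1 757 = 4 503
15–64: 2 248 + 4 888 + 4 019 + 5 921 + 4 706 + 2 683 = 24 465
65+: 9 781
Total dependency ratio = (4 503 + 9 781) / 24 465 × 100 = 14 284 / 24 465 × 100 = 58

Total dependency ratio: 58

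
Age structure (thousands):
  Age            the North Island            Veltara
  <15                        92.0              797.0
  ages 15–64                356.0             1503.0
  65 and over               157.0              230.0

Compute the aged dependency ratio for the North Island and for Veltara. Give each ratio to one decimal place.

the North Island: 157.0 / 356.0 × 100 = 44.1
Veltara: 230.0 / 1503.0 × 100 = 15.3

the North Island: 44.1
Veltara: 15.3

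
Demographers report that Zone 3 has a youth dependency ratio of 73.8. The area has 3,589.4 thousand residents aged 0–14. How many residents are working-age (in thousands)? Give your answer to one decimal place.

Working-age: 4,863.7

Youth dependency ratio = youth / working-age × 100
73.8 = 3,589.4 / W × 100
⇒ 4,863.7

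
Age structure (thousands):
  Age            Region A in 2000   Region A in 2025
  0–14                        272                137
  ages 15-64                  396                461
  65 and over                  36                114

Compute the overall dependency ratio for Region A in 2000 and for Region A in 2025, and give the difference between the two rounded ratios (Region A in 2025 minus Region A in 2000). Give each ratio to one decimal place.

Region A in 2000: 77.8
Region A in 2025: 54.4
Difference: -23.4

Region A in 2000: (272 + 36) / 396 × 100 = 308 / 396 × 100 = 77.8
Region A in 2025: (137 + 114) / 461 × 100 = 251 / 461 × 100 = 54.4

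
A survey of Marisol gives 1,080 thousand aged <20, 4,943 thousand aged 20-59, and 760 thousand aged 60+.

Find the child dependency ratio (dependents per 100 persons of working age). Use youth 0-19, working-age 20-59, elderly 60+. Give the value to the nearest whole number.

Youth dependency ratio: 22

Youth dependency ratio = 1,080 / 4,943 × 100 = 22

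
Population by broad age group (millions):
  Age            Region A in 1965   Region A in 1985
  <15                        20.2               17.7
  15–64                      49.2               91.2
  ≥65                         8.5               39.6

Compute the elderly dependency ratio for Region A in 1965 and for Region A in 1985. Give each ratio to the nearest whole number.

Region A in 1965: 17
Region A in 1985: 43

Region A in 1965: 8.5 / 49.2 × 100 = 17
Region A in 1985: 39.6 / 91.2 × 100 = 43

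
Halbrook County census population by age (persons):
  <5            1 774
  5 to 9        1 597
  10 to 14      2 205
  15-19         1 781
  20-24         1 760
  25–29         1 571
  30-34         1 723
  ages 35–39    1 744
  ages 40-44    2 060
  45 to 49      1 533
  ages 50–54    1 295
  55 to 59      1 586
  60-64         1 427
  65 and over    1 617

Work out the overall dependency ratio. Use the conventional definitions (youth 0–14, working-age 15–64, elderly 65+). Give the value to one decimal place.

Total dependency ratio: 43.6

0–14: 1 774 + 1 597 + 2 205 = 5 576
15–64: 1 781 + 1 760 + 1 571 + 1 723 + 1 744 + 2 060 + 1 533 + 1 295 + 1 586 + 1 427 = 16 480
65+: 1 617
Total dependency ratio = (5 576 + 1 617) / 16 480 × 100 = 7 193 / 16 480 × 100 = 43.6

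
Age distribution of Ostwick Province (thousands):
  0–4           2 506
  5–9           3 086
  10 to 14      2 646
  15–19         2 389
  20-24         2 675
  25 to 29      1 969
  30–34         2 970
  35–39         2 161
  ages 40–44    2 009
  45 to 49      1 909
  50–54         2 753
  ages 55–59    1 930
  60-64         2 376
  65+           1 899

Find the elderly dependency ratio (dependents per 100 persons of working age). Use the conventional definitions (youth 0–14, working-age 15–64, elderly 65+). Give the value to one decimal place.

0–14: 2 506 + 3 086 + 2 646 = 8 238
15–64: 2 389 + 2 675 + 1 969 + 2 970 + 2 161 + 2 009 + 1 909 + 2 753 + 1 930 + 2 376 = 23 141
65+: 1 899
Old-age dependency ratio = 1 899 / 23 141 × 100 = 8.2

Old-age dependency ratio: 8.2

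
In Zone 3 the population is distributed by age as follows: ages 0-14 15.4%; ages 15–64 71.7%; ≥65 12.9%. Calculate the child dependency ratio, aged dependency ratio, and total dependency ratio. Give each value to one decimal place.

Youth dependency ratio: 21.5
Old-age dependency ratio: 18.0
Total dependency ratio: 39.5

Youth dependency ratio = 15.4 / 71.7 × 100 = 21.5
Old-age dependency ratio = 12.9 / 71.7 × 100 = 18.0
Total dependency ratio = (15.4 + 12.9) / 71.7 × 100 = 28.3 / 71.7 × 100 = 39.5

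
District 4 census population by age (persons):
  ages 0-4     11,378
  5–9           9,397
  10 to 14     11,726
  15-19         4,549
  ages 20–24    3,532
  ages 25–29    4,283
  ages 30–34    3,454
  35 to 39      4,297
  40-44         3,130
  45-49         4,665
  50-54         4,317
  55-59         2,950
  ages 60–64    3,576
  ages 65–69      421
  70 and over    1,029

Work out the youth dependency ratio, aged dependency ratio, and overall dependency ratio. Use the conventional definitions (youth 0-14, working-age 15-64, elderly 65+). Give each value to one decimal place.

Youth dependency ratio: 83.9
Old-age dependency ratio: 3.7
Total dependency ratio: 87.6

0–14: 11,378 + 9,397 + 11,726 = 32,501
15–64: 4,549 + 3,532 + 4,283 + 3,454 + 4,297 + 3,130 + 4,665 + 4,317 + 2,950 + 3,576 = 38,753
65+: 421 + 1,029 = 1,450
Youth dependency ratio = 32,501 / 38,753 × 100 = 83.9
Old-age dependency ratio = 1,450 / 38,753 × 100 = 3.7
Total dependency ratio = (32,501 + 1,450) / 38,753 × 100 = 33,951 / 38,753 × 100 = 87.6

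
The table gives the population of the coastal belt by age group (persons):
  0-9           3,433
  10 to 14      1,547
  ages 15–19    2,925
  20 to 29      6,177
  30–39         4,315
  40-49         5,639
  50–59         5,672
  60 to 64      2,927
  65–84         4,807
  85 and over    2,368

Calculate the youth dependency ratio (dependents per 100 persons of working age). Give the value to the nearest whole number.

Youth dependency ratio: 18

0–14: 3,433 + 1,547 = 4,980
15–64: 2,925 + 6,177 + 4,315 + 5,639 + 5,672 + 2,927 = 27,655
65+: 4,807 + 2,368 = 7,175
Youth dependency ratio = 4,980 / 27,655 × 100 = 18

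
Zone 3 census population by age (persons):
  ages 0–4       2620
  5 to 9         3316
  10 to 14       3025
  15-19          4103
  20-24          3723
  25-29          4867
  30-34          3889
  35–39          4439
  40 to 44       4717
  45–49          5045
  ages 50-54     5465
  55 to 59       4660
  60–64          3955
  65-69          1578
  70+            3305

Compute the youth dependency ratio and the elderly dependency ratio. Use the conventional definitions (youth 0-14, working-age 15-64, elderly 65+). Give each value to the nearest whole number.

Youth dependency ratio: 20
Old-age dependency ratio: 11

0–14: 2620 + 3316 + 3025 = 8961
15–64: 4103 + 3723 + 4867 + 3889 + 4439 + 4717 + 5045 + 5465 + 4660 + 3955 = 44863
65+: 1578 + 3305 = 4883
Youth dependency ratio = 8961 / 44863 × 100 = 20
Old-age dependency ratio = 4883 / 44863 × 100 = 11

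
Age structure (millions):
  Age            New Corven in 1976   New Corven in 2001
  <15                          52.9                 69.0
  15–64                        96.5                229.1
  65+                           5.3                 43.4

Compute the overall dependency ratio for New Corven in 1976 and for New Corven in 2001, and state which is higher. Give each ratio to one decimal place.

New Corven in 1976: (52.9 + 5.3) / 96.5 × 100 = 58.2 / 96.5 × 100 = 60.3
New Corven in 2001: (69.0 + 43.4) / 229.1 × 100 = 112.4 / 229.1 × 100 = 49.1

New Corven in 1976: 60.3
New Corven in 2001: 49.1
Higher: New Corven in 1976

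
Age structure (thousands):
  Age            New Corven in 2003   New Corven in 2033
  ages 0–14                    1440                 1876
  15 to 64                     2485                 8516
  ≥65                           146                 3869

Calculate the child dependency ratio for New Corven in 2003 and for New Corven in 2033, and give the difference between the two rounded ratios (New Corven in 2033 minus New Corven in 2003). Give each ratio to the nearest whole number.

New Corven in 2003: 1440 / 2485 × 100 = 58
New Corven in 2033: 1876 / 8516 × 100 = 22

New Corven in 2003: 58
New Corven in 2033: 22
Difference: -36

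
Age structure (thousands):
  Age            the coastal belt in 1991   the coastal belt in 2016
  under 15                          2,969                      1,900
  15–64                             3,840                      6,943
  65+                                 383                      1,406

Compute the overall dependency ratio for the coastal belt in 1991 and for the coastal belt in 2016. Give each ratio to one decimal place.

the coastal belt in 1991: (2,969 + 383) / 3,840 × 100 = 3,352 / 3,840 × 100 = 87.3
the coastal belt in 2016: (1,900 + 1,406) / 6,943 × 100 = 3,306 / 6,943 × 100 = 47.6

the coastal belt in 1991: 87.3
the coastal belt in 2016: 47.6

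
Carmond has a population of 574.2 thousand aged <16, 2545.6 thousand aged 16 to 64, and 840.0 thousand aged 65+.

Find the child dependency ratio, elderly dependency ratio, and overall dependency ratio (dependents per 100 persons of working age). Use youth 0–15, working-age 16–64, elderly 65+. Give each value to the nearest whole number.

Youth dependency ratio = 574.2 / 2545.6 × 100 = 23
Old-age dependency ratio = 840.0 / 2545.6 × 100 = 33
Total dependency ratio = (574.2 + 840.0) / 2545.6 × 100 = 1414.2 / 2545.6 × 100 = 56

Youth dependency ratio: 23
Old-age dependency ratio: 33
Total dependency ratio: 56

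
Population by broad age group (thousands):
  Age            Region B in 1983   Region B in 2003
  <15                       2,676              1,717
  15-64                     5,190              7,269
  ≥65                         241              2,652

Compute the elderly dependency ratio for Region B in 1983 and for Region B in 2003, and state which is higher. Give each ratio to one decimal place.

Region B in 1983: 241 / 5,190 × 100 = 4.6
Region B in 2003: 2,652 / 7,269 × 100 = 36.5

Region B in 1983: 4.6
Region B in 2003: 36.5
Higher: Region B in 2003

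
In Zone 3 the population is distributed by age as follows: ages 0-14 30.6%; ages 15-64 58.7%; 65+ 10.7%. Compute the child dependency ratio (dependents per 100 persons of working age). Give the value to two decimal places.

Youth dependency ratio: 52.13

Youth dependency ratio = 30.6 / 58.7 × 100 = 52.13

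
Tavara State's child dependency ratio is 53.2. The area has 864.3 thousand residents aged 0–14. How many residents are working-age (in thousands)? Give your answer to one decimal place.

Youth dependency ratio = youth / working-age × 100
53.2 = 864.3 / W × 100
⇒ 1624.6

Working-age: 1624.6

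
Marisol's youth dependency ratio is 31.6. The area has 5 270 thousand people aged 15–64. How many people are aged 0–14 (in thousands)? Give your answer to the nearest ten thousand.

Youth dependency ratio = youth / working-age × 100
31.6 = Y / 5 270 × 100
⇒ 1 670

Aged 0–14: 1 670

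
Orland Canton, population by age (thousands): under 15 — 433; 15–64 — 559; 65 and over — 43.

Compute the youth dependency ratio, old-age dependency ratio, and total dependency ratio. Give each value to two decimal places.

Youth dependency ratio = 433 / 559 × 100 = 77.46
Old-age dependency ratio = 43 / 559 × 100 = 7.69
Total dependency ratio = (433 + 43) / 559 × 100 = 476 / 559 × 100 = 85.15

Youth dependency ratio: 77.46
Old-age dependency ratio: 7.69
Total dependency ratio: 85.15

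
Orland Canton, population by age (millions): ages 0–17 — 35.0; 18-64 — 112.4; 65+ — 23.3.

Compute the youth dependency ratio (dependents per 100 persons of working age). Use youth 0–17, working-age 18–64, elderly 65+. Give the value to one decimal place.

Youth dependency ratio = 35.0 / 112.4 × 100 = 31.1

Youth dependency ratio: 31.1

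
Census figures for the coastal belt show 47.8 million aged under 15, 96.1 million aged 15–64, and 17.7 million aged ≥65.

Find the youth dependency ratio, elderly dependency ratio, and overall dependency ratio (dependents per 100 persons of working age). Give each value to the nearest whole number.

Youth dependency ratio = 47.8 / 96.1 × 100 = 50
Old-age dependency ratio = 17.7 / 96.1 × 100 = 18
Total dependency ratio = (47.8 + 17.7) / 96.1 × 100 = 65.5 / 96.1 × 100 = 68

Youth dependency ratio: 50
Old-age dependency ratio: 18
Total dependency ratio: 68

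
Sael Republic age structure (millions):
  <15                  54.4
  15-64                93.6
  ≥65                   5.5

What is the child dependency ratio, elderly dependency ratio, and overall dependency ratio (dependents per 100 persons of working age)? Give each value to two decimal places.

Youth dependency ratio = 54.4 / 93.6 × 100 = 58.12
Old-age dependency ratio = 5.5 / 93.6 × 100 = 5.88
Total dependency ratio = (54.4 + 5.5) / 93.6 × 100 = 59.9 / 93.6 × 100 = 64.00

Youth dependency ratio: 58.12
Old-age dependency ratio: 5.88
Total dependency ratio: 64.00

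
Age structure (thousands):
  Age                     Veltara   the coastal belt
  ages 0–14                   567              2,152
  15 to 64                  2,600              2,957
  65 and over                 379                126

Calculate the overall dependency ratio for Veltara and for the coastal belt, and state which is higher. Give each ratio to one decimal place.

Veltara: (567 + 379) / 2,600 × 100 = 946 / 2,600 × 100 = 36.4
the coastal belt: (2,152 + 126) / 2,957 × 100 = 2,278 / 2,957 × 100 = 77.0

Veltara: 36.4
the coastal belt: 77.0
Higher: the coastal belt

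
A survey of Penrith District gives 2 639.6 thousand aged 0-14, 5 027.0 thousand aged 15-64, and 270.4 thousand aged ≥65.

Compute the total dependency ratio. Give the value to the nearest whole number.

Total dependency ratio: 58

Total dependency ratio = (2 639.6 + 270.4) / 5 027.0 × 100 = 2 910.0 / 5 027.0 × 100 = 58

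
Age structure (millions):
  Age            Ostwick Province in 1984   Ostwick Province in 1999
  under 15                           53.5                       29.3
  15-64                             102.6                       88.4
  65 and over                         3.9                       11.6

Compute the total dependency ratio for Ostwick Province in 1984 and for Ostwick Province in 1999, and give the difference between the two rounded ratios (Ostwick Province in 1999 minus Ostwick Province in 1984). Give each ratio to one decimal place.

Ostwick Province in 1984: 55.9
Ostwick Province in 1999: 46.3
Difference: -9.6

Ostwick Province in 1984: (53.5 + 3.9) / 102.6 × 100 = 57.4 / 102.6 × 100 = 55.9
Ostwick Province in 1999: (29.3 + 11.6) / 88.4 × 100 = 40.9 / 88.4 × 100 = 46.3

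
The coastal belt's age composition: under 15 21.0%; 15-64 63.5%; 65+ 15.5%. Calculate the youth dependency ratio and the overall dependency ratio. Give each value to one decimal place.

Youth dependency ratio: 33.1
Total dependency ratio: 57.5

Youth dependency ratio = 21.0 / 63.5 × 100 = 33.1
Total dependency ratio = (21.0 + 15.5) / 63.5 × 100 = 36.5 / 63.5 × 100 = 57.5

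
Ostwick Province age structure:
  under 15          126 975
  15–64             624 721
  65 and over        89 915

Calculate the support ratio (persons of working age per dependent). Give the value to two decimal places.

Support ratio = 624 721 / (126 975 + 89 915) = 624 721 / 216 890 = 2.88

Support ratio: 2.88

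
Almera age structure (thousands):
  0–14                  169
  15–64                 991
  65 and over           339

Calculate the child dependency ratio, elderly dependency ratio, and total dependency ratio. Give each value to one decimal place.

Youth dependency ratio = 169 / 991 × 100 = 17.1
Old-age dependency ratio = 339 / 991 × 100 = 34.2
Total dependency ratio = (169 + 339) / 991 × 100 = 508 / 991 × 100 = 51.3

Youth dependency ratio: 17.1
Old-age dependency ratio: 34.2
Total dependency ratio: 51.3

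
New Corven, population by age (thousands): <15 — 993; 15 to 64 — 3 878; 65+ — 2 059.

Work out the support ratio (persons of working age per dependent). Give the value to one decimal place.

Support ratio = 3 878 / (993 + 2 059) = 3 878 / 3 052 = 1.3

Support ratio: 1.3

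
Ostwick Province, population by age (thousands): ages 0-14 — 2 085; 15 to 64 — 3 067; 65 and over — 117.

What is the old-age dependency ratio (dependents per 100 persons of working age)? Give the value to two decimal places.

Old-age dependency ratio = 117 / 3 067 × 100 = 3.81

Old-age dependency ratio: 3.81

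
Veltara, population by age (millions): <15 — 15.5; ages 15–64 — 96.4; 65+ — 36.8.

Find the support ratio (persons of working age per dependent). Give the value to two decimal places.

Support ratio = 96.4 / (15.5 + 36.8) = 96.4 / 52.3 = 1.84

Support ratio: 1.84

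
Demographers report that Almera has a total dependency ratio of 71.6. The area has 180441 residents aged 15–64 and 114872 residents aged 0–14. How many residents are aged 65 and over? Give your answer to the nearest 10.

Total dependency ratio = (youth + elderly) / working-age × 100
71.6 = (114872 + E) / 180441 × 100
⇒ 14320

Aged 65 and over: 14320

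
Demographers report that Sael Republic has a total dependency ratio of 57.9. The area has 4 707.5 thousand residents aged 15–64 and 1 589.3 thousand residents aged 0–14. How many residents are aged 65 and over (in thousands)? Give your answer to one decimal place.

Total dependency ratio = (youth + elderly) / working-age × 100
57.9 = (1 589.3 + E) / 4 707.5 × 100
⇒ 1 136.3

Aged 65 and over: 1 136.3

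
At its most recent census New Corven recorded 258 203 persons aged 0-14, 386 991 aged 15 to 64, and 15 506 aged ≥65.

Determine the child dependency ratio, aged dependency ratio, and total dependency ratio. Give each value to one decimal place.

Youth dependency ratio = 258 203 / 386 991 × 100 = 66.7
Old-age dependency ratio = 15 506 / 386 991 × 100 = 4.0
Total dependency ratio = (258 203 + 15 506) / 386 991 × 100 = 273 709 / 386 991 × 100 = 70.7

Youth dependency ratio: 66.7
Old-age dependency ratio: 4.0
Total dependency ratio: 70.7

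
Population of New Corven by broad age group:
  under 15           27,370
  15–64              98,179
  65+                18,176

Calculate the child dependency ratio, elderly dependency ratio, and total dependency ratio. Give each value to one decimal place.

Youth dependency ratio: 27.9
Old-age dependency ratio: 18.5
Total dependency ratio: 46.4

Youth dependency ratio = 27,370 / 98,179 × 100 = 27.9
Old-age dependency ratio = 18,176 / 98,179 × 100 = 18.5
Total dependency ratio = (27,370 + 18,176) / 98,179 × 100 = 45,546 / 98,179 × 100 = 46.4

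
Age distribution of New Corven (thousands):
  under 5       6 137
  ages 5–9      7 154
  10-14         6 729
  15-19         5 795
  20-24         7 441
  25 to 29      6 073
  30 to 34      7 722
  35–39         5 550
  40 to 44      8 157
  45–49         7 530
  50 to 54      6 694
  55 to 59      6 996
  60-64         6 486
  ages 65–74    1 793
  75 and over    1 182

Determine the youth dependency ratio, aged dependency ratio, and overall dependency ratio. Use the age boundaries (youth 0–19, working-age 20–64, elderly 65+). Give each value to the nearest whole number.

Youth dependency ratio: 41
Old-age dependency ratio: 5
Total dependency ratio: 46

0–19: 6 137 + 7 154 + 6 729 + 5 795 = 25 815
20–64: 7 441 + 6 073 + 7 722 + 5 550 + 8 157 + 7 530 + 6 694 + 6 996 + 6 486 = 62 649
65+: 1 793 + 1 182 = 2 975
Youth dependency ratio = 25 815 / 62 649 × 100 = 41
Old-age dependency ratio = 2 975 / 62 649 × 100 = 5
Total dependency ratio = (25 815 + 2 975) / 62 649 × 100 = 28 790 / 62 649 × 100 = 46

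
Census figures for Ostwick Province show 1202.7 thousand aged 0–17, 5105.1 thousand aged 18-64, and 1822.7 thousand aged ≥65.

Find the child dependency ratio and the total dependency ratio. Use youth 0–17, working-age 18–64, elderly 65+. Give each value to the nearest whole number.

Youth dependency ratio: 24
Total dependency ratio: 59

Youth dependency ratio = 1202.7 / 5105.1 × 100 = 24
Total dependency ratio = (1202.7 + 1822.7) / 5105.1 × 100 = 3025.4 / 5105.1 × 100 = 59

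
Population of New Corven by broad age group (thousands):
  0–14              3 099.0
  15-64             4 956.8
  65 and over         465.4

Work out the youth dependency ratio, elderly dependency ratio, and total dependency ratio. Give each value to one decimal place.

Youth dependency ratio: 62.5
Old-age dependency ratio: 9.4
Total dependency ratio: 71.9

Youth dependency ratio = 3 099.0 / 4 956.8 × 100 = 62.5
Old-age dependency ratio = 465.4 / 4 956.8 × 100 = 9.4
Total dependency ratio = (3 099.0 + 465.4) / 4 956.8 × 100 = 3 564.4 / 4 956.8 × 100 = 71.9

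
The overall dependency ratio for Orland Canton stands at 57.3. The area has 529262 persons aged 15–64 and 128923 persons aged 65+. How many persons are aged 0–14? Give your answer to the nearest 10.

Aged 0–14: 174340

Total dependency ratio = (youth + elderly) / working-age × 100
57.3 = (Y + 128923) / 529262 × 100
⇒ 174340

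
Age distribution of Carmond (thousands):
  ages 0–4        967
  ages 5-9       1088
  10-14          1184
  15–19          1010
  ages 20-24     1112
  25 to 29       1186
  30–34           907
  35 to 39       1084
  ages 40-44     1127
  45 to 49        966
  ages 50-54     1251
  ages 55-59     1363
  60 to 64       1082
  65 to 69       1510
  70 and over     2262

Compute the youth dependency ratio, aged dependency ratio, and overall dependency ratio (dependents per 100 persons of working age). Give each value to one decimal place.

0–14: 967 + 1088 + 1184 = 3239
15–64: 1010 + 1112 + 1186 + 907 + 1084 + 1127 + 966 + 1251 + 1363 + 1082 = 11088
65+: 1510 + 2262 = 3772
Youth dependency ratio = 3239 / 11088 × 100 = 29.2
Old-age dependency ratio = 3772 / 11088 × 100 = 34.0
Total dependency ratio = (3239 + 3772) / 11088 × 100 = 7011 / 11088 × 100 = 63.2

Youth dependency ratio: 29.2
Old-age dependency ratio: 34.0
Total dependency ratio: 63.2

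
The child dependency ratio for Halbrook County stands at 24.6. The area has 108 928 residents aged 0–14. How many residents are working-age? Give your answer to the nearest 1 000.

Working-age: 443 000

Youth dependency ratio = youth / working-age × 100
24.6 = 108 928 / W × 100
⇒ 443 000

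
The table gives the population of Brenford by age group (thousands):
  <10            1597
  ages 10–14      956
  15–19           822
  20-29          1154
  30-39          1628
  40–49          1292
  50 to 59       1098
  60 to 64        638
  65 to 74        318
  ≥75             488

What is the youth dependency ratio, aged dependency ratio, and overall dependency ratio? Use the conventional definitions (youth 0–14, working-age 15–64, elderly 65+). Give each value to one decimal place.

0–14: 1597 + 956 = 2553
15–64: 822 + 1154 + 1628 + 1292 + 1098 + 638 = 6632
65+: 318 + 488 = 806
Youth dependency ratio = 2553 / 6632 × 100 = 38.5
Old-age dependency ratio = 806 / 6632 × 100 = 12.2
Total dependency ratio = (2553 + 806) / 6632 × 100 = 3359 / 6632 × 100 = 50.6

Youth dependency ratio: 38.5
Old-age dependency ratio: 12.2
Total dependency ratio: 50.6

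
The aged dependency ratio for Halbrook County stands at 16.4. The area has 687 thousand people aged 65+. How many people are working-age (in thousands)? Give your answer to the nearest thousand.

Old-age dependency ratio = elderly / working-age × 100
16.4 = 687 / W × 100
⇒ 4 189

Working-age: 4 189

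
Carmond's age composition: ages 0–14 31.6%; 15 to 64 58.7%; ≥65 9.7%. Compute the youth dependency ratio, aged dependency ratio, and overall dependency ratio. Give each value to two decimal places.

Youth dependency ratio = 31.6 / 58.7 × 100 = 53.83
Old-age dependency ratio = 9.7 / 58.7 × 100 = 16.52
Total dependency ratio = (31.6 + 9.7) / 58.7 × 100 = 41.3 / 58.7 × 100 = 70.36

Youth dependency ratio: 53.83
Old-age dependency ratio: 16.52
Total dependency ratio: 70.36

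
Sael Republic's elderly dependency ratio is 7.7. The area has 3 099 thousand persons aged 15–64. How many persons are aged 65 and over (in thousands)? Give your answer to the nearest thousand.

Old-age dependency ratio = elderly / working-age × 100
7.7 = E / 3 099 × 100
⇒ 239

Aged 65 and over: 239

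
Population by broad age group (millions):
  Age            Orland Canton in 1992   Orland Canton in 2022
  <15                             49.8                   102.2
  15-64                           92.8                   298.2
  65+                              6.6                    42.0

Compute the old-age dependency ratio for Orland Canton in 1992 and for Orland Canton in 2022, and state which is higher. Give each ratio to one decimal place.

Orland Canton in 1992: 7.1
Orland Canton in 2022: 14.1
Higher: Orland Canton in 2022

Orland Canton in 1992: 6.6 / 92.8 × 100 = 7.1
Orland Canton in 2022: 42.0 / 298.2 × 100 = 14.1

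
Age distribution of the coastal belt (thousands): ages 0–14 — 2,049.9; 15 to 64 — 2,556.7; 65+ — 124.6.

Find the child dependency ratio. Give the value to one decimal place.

Youth dependency ratio = 2,049.9 / 2,556.7 × 100 = 80.2

Youth dependency ratio: 80.2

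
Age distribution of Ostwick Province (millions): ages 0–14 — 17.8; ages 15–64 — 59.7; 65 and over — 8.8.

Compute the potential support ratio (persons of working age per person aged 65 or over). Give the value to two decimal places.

Potential support ratio: 6.78

Potential support ratio = 59.7 / 8.8 = 6.78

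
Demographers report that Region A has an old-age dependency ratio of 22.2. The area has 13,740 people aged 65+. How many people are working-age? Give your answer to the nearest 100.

Working-age: 61,900

Old-age dependency ratio = elderly / working-age × 100
22.2 = 13,740 / W × 100
⇒ 61,900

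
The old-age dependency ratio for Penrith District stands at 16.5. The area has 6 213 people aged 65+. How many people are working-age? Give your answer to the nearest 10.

Old-age dependency ratio = elderly / working-age × 100
16.5 = 6 213 / W × 100
⇒ 37 650

Working-age: 37 650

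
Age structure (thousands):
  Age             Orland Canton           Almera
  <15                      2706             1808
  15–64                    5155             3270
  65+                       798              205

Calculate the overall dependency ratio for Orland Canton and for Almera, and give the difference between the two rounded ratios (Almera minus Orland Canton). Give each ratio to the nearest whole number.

Orland Canton: (2706 + 798) / 5155 × 100 = 3504 / 5155 × 100 = 68
Almera: (1808 + 205) / 3270 × 100 = 2013 / 3270 × 100 = 62

Orland Canton: 68
Almera: 62
Difference: -6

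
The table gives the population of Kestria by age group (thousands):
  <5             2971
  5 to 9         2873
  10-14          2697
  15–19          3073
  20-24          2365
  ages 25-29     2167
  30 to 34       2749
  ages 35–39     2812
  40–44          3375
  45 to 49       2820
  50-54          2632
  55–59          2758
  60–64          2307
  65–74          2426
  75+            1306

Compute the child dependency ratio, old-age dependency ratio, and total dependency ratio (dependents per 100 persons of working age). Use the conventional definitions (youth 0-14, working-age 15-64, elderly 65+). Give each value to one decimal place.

0–14: 2971 + 2873 + 2697 = 8541
15–64: 3073 + 2365 + 2167 + 2749 + 2812 + 3375 + 2820 + 2632 + 2758 + 2307 = 27058
65+: 2426 + 1306 = 3732
Youth dependency ratio = 8541 / 27058 × 100 = 31.6
Old-age dependency ratio = 3732 / 27058 × 100 = 13.8
Total dependency ratio = (8541 + 3732) / 27058 × 100 = 12273 / 27058 × 100 = 45.4

Youth dependency ratio: 31.6
Old-age dependency ratio: 13.8
Total dependency ratio: 45.4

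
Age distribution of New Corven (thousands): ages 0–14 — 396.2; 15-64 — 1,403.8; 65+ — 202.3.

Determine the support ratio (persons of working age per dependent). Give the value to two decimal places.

Support ratio = 1,403.8 / (396.2 + 202.3) = 1,403.8 / 598.5 = 2.35

Support ratio: 2.35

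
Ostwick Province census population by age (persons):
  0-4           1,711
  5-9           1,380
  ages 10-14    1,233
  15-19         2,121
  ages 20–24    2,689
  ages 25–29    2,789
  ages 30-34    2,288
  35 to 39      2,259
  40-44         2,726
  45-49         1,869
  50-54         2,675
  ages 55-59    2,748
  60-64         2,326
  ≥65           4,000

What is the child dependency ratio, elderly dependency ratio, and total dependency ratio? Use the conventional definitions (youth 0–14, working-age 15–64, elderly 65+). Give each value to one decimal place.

Youth dependency ratio: 17.7
Old-age dependency ratio: 16.3
Total dependency ratio: 34.0

0–14: 1,711 + 1,380 + 1,233 = 4,324
15–64: 2,121 + 2,689 + 2,789 + 2,288 + 2,259 + 2,726 + 1,869 + 2,675 + 2,748 + 2,326 = 24,490
65+: 4,000
Youth dependency ratio = 4,324 / 24,490 × 100 = 17.7
Old-age dependency ratio = 4,000 / 24,490 × 100 = 16.3
Total dependency ratio = (4,324 + 4,000) / 24,490 × 100 = 8,324 / 24,490 × 100 = 34.0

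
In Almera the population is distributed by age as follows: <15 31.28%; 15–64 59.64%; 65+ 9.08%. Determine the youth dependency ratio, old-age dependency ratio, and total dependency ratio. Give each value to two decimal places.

Youth dependency ratio = 31.28 / 59.64 × 100 = 52.45
Old-age dependency ratio = 9.08 / 59.64 × 100 = 15.22
Total dependency ratio = (31.28 + 9.08) / 59.64 × 100 = 40.36 / 59.64 × 100 = 67.67

Youth dependency ratio: 52.45
Old-age dependency ratio: 15.22
Total dependency ratio: 67.67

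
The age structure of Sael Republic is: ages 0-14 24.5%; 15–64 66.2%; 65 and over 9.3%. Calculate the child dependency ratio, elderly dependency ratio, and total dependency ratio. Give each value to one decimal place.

Youth dependency ratio: 37.0
Old-age dependency ratio: 14.0
Total dependency ratio: 51.1

Youth dependency ratio = 24.5 / 66.2 × 100 = 37.0
Old-age dependency ratio = 9.3 / 66.2 × 100 = 14.0
Total dependency ratio = (24.5 + 9.3) / 66.2 × 100 = 33.8 / 66.2 × 100 = 51.1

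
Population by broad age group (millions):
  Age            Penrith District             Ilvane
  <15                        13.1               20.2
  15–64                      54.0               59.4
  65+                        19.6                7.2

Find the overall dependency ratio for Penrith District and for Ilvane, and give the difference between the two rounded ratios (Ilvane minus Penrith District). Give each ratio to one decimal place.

Penrith District: 60.6
Ilvane: 46.1
Difference: -14.5

Penrith District: (13.1 + 19.6) / 54.0 × 100 = 32.7 / 54.0 × 100 = 60.6
Ilvane: (20.2 + 7.2) / 59.4 × 100 = 27.4 / 59.4 × 100 = 46.1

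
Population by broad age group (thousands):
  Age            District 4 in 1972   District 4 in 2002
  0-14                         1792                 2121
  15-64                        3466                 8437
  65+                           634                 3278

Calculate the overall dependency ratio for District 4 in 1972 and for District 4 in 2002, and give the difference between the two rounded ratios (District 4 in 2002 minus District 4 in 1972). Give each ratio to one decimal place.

District 4 in 1972: 70.0
District 4 in 2002: 64.0
Difference: -6.0

District 4 in 1972: (1792 + 634) / 3466 × 100 = 2426 / 3466 × 100 = 70.0
District 4 in 2002: (2121 + 3278) / 8437 × 100 = 5399 / 8437 × 100 = 64.0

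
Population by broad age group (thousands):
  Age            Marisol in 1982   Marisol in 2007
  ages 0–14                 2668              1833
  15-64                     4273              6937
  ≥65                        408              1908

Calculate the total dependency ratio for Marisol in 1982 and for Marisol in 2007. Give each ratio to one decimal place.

Marisol in 1982: 72.0
Marisol in 2007: 53.9

Marisol in 1982: (2668 + 408) / 4273 × 100 = 3076 / 4273 × 100 = 72.0
Marisol in 2007: (1833 + 1908) / 6937 × 100 = 3741 / 6937 × 100 = 53.9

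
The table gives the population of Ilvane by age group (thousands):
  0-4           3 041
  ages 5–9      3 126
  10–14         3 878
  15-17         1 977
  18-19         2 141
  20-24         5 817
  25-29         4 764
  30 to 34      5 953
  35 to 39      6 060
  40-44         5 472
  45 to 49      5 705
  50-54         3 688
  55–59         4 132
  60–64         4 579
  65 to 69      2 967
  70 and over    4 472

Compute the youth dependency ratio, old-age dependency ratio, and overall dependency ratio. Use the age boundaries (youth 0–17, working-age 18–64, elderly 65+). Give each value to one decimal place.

Youth dependency ratio: 24.9
Old-age dependency ratio: 15.4
Total dependency ratio: 40.3

0–17: 3 041 + 3 126 + 3 878 + 1 977 = 12 022
18–64: 2 141 + 5 817 + 4 764 + 5 953 + 6 060 + 5 472 + 5 705 + 3 688 + 4 132 + 4 579 = 48 311
65+: 2 967 + 4 472 = 7 439
Youth dependency ratio = 12 022 / 48 311 × 100 = 24.9
Old-age dependency ratio = 7 439 / 48 311 × 100 = 15.4
Total dependency ratio = (12 022 + 7 439) / 48 311 × 100 = 19 461 / 48 311 × 100 = 40.3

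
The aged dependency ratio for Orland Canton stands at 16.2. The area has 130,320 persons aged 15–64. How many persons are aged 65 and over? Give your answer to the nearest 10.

Aged 65 and over: 21,110

Old-age dependency ratio = elderly / working-age × 100
16.2 = E / 130,320 × 100
⇒ 21,110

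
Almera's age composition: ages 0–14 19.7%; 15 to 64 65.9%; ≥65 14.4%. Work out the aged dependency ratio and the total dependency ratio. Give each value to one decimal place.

Old-age dependency ratio = 14.4 / 65.9 × 100 = 21.9
Total dependency ratio = (19.7 + 14.4) / 65.9 × 100 = 34.1 / 65.9 × 100 = 51.7

Old-age dependency ratio: 21.9
Total dependency ratio: 51.7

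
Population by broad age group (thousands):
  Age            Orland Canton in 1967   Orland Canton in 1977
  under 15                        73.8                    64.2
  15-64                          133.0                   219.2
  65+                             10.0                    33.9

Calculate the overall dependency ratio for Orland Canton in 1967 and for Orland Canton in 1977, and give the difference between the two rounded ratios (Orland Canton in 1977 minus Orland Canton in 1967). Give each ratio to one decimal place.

Orland Canton in 1967: (73.8 + 10.0) / 133.0 × 100 = 83.8 / 133.0 × 100 = 63.0
Orland Canton in 1977: (64.2 + 33.9) / 219.2 × 100 = 98.1 / 219.2 × 100 = 44.8

Orland Canton in 1967: 63.0
Orland Canton in 1977: 44.8
Difference: -18.2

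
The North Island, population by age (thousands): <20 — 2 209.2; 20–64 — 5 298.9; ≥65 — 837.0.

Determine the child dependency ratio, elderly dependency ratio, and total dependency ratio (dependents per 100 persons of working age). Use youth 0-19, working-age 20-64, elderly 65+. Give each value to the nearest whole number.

Youth dependency ratio: 42
Old-age dependency ratio: 16
Total dependency ratio: 57

Youth dependency ratio = 2 209.2 / 5 298.9 × 100 = 42
Old-age dependency ratio = 837.0 / 5 298.9 × 100 = 16
Total dependency ratio = (2 209.2 + 837.0) / 5 298.9 × 100 = 3 046.2 / 5 298.9 × 100 = 57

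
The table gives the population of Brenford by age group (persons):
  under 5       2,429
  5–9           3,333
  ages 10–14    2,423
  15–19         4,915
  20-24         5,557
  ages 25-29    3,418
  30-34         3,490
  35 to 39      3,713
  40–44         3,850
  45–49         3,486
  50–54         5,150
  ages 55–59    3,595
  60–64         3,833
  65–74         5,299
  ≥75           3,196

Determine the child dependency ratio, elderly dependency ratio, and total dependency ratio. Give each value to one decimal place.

Youth dependency ratio: 20.0
Old-age dependency ratio: 20.7
Total dependency ratio: 40.7

0–14: 2,429 + 3,333 + 2,423 = 8,185
15–64: 4,915 + 5,557 + 3,418 + 3,490 + 3,713 + 3,850 + 3,486 + 5,150 + 3,595 + 3,833 = 41,007
65+: 5,299 + 3,196 = 8,495
Youth dependency ratio = 8,185 / 41,007 × 100 = 20.0
Old-age dependency ratio = 8,495 / 41,007 × 100 = 20.7
Total dependency ratio = (8,185 + 8,495) / 41,007 × 100 = 16,680 / 41,007 × 100 = 40.7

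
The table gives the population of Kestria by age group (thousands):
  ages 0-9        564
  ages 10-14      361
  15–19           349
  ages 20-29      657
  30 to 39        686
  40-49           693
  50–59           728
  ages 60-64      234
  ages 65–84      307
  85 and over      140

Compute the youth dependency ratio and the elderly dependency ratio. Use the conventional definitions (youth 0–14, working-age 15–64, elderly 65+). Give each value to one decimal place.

Youth dependency ratio: 27.6
Old-age dependency ratio: 13.4

0–14: 564 + 361 = 925
15–64: 349 + 657 + 686 + 693 + 728 + 234 = 3347
65+: 307 + 140 = 447
Youth dependency ratio = 925 / 3347 × 100 = 27.6
Old-age dependency ratio = 447 / 3347 × 100 = 13.4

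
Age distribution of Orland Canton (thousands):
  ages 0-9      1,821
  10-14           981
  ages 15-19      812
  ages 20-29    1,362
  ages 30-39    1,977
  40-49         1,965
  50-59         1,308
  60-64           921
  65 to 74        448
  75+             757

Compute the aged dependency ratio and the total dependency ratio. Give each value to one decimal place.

Old-age dependency ratio: 14.4
Total dependency ratio: 48.0

0–14: 1,821 + 981 = 2,802
15–64: 812 + 1,362 + 1,977 + 1,965 + 1,308 + 921 = 8,345
65+: 448 + 757 = 1,205
Old-age dependency ratio = 1,205 / 8,345 × 100 = 14.4
Total dependency ratio = (2,802 + 1,205) / 8,345 × 100 = 4,007 / 8,345 × 100 = 48.0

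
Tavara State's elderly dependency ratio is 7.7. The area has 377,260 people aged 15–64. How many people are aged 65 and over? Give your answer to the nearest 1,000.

Aged 65 and over: 29,000

Old-age dependency ratio = elderly / working-age × 100
7.7 = E / 377,260 × 100
⇒ 29,000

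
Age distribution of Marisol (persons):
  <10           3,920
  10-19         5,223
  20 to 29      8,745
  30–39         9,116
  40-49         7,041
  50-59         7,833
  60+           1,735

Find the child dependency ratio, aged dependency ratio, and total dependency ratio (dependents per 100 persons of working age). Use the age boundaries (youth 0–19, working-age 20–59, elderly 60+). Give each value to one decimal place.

Youth dependency ratio: 27.9
Old-age dependency ratio: 5.3
Total dependency ratio: 33.2

0–19: 3,920 + 5,223 = 9,143
20–59: 8,745 + 9,116 + 7,041 + 7,833 = 32,735
60+: 1,735
Youth dependency ratio = 9,143 / 32,735 × 100 = 27.9
Old-age dependency ratio = 1,735 / 32,735 × 100 = 5.3
Total dependency ratio = (9,143 + 1,735) / 32,735 × 100 = 10,878 / 32,735 × 100 = 33.2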